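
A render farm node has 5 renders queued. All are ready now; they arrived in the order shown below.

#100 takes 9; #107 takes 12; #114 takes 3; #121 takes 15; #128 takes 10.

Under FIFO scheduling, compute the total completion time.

FIFO (arrival order): #100 #107 #114 #121 #128.
#100: 0→9
#107: 9→21
#114: 21→24
#121: 24→39
#128: 39→49
Sum = 9+21+24+39+49 = 142.

142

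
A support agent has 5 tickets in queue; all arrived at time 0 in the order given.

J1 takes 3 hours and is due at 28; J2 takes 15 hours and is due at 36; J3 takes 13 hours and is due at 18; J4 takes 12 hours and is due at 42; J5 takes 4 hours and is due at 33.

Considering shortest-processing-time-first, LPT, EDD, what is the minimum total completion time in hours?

108

SPT (increasing processing time): J1 J5 J4 J3 J2.
J1: 0→3
J5: 3→7
J4: 7→19
J3: 19→32
J2: 32→47
Sum = 3+7+19+32+47 = 108.
LPT (decreasing processing time): J2 J3 J4 J5 J1.
J2: 0→15
J3: 15→28
J4: 28→40
J5: 40→44
J1: 44→47
Sum = 15+28+40+44+47 = 174.
EDD (increasing due date): J3 J1 J5 J2 J4.
J3: 0→13
J1: 13→16
J5: 16→20
J2: 20→35
J4: 35→47
Sum = 13+16+20+35+47 = 131.
SPT 108, LPT 174, EDD 131 → minimum 108.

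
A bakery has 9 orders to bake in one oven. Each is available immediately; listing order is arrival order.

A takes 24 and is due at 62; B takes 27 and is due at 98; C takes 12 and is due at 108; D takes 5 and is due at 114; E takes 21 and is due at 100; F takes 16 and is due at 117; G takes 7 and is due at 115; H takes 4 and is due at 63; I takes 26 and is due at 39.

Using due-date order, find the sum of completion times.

EDD (increasing due date): I A H B E C D G F.
I: 0→26
A: 26→50
H: 50→54
B: 54→81
E: 81→102
C: 102→114
D: 114→119
G: 119→126
F: 126→142
Sum = 26+50+54+81+102+114+119+126+142 = 814.

814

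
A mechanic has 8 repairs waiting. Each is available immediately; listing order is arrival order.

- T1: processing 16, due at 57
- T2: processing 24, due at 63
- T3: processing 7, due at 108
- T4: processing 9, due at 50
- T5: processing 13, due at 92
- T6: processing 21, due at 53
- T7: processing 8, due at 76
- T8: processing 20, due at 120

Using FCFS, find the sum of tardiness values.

65

FIFO (arrival order): T1 T2 T3 T4 T5 T6 T7 T8.
T1: 0→16, due 57, tardiness 0
T2: 16→40, due 63, tardiness 0
T3: 40→47, due 108, tardiness 0
T4: 47→56, due 50, tardiness 6
T5: 56→69, due 92, tardiness 0
T6: 69→90, due 53, tardiness 37
T7: 90→98, due 76, tardiness 22
T8: 98→118, due 120, tardiness 0
Sum = 0+0+0+6+0+37+22+0 = 65.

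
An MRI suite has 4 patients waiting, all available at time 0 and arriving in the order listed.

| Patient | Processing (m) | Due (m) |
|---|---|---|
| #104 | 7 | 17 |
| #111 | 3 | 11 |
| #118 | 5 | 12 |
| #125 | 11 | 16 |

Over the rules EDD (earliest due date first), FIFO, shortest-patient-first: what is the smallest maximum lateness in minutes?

EDD (increasing due date): #111 #118 #125 #104.
#111: 0→3, due 11, lateness -8
#118: 3→8, due 12, lateness -4
#125: 8→19, due 16, lateness 3
#104: 19→26, due 17, lateness 9
Maximum = 9.
FIFO (arrival order): #104 #111 #118 #125.
#104: 0→7, due 17, lateness -10
#111: 7→10, due 11, lateness -1
#118: 10→15, due 12, lateness 3
#125: 15→26, due 16, lateness 10
Maximum = 10.
SPT (increasing processing time): #111 #118 #104 #125.
#111: 0→3, due 11, lateness -8
#118: 3→8, due 12, lateness -4
#104: 8→15, due 17, lateness -2
#125: 15→26, due 16, lateness 10
Maximum = 10.
EDD 9, FIFO 10, SPT 10 → minimum 9.

9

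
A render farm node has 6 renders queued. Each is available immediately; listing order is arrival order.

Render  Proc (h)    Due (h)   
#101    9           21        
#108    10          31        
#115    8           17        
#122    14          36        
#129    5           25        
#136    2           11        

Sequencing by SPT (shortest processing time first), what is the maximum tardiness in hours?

SPT (increasing processing time): #136 #129 #115 #101 #108 #122.
#136: 0→2, due 11, tardiness 0
#129: 2→7, due 25, tardiness 0
#115: 7→15, due 17, tardiness 0
#101: 15→24, due 21, tardiness 3
#108: 24→34, due 31, tardiness 3
#122: 34→48, due 36, tardiness 12
Maximum = 12.

12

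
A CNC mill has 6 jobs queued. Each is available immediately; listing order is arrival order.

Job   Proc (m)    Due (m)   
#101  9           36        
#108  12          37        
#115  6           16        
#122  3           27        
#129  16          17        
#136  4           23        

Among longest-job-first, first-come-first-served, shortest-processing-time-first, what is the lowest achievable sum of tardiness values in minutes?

LPT (decreasing processing time): #129 #108 #101 #115 #136 #122.
#129: 0→16, due 17, tardiness 0
#108: 16→28, due 37, tardiness 0
#101: 28→37, due 36, tardiness 1
#115: 37→43, due 16, tardiness 27
#136: 43→47, due 23, tardiness 24
#122: 47→50, due 27, tardiness 23
Sum = 0+0+1+27+24+23 = 75.
FIFO (arrival order): #101 #108 #115 #122 #129 #136.
#101: 0→9, due 36, tardiness 0
#108: 9→21, due 37, tardiness 0
#115: 21→27, due 16, tardiness 11
#122: 27→30, due 27, tardiness 3
#129: 30→46, due 17, tardiness 29
#136: 46→50, due 23, tardiness 27
Sum = 0+0+11+3+29+27 = 70.
SPT (increasing processing time): #122 #136 #115 #101 #108 #129.
#122: 0→3, due 27, tardiness 0
#136: 3→7, due 23, tardiness 0
#115: 7→13, due 16, tardiness 0
#101: 13→22, due 36, tardiness 0
#108: 22→34, due 37, tardiness 0
#129: 34→50, due 17, tardiness 33
Sum = 0+0+0+0+0+33 = 33.
LPT 75, FIFO 70, SPT 33 → minimum 33.

33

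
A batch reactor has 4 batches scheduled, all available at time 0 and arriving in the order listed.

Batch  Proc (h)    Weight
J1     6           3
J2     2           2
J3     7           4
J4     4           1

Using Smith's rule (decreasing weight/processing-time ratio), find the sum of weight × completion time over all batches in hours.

WSPT (decreasing weight/processing-time ratio): J2 J3 J1 J4.
J2: finishes 2, weight 2, w·C = 4
J3: finishes 9, weight 4, w·C = 36
J1: finishes 15, weight 3, w·C = 45
J4: finishes 19, weight 1, w·C = 19
Sum = 4+36+45+19 = 104.

104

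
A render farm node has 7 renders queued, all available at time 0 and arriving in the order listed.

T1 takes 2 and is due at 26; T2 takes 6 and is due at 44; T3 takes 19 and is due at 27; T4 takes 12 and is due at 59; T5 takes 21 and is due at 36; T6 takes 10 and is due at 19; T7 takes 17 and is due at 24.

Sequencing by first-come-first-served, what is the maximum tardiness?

63

FIFO (arrival order): T1 T2 T3 T4 T5 T6 T7.
T1: 0→2, due 26, tardiness 0
T2: 2→8, due 44, tardiness 0
T3: 8→27, due 27, tardiness 0
T4: 27→39, due 59, tardiness 0
T5: 39→60, due 36, tardiness 24
T6: 60→70, due 19, tardiness 51
T7: 70→87, due 24, tardiness 63
Maximum = 63.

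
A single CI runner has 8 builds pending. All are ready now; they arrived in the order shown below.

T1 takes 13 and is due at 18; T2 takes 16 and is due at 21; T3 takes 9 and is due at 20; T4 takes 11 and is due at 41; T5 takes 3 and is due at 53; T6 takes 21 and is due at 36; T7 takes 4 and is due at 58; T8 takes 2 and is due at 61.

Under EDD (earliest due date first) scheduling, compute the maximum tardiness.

EDD (increasing due date): T1 T3 T2 T6 T4 T5 T7 T8.
T1: 0→13, due 18, tardiness 0
T3: 13→22, due 20, tardiness 2
T2: 22→38, due 21, tardiness 17
T6: 38→59, due 36, tardiness 23
T4: 59→70, due 41, tardiness 29
T5: 70→73, due 53, tardiness 20
T7: 73→77, due 58, tardiness 19
T8: 77→79, due 61, tardiness 18
Maximum = 29.

29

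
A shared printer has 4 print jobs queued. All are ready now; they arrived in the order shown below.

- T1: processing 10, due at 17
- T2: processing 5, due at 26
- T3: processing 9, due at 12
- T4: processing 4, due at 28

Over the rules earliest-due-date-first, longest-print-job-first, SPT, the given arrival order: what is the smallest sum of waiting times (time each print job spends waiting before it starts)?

31

EDD (increasing due date): T3 T1 T2 T4.
T3: waits 0, runs 0→9
T1: waits 9, runs 9→19
T2: waits 19, runs 19→24
T4: waits 24, runs 24→28
Sum = 0+9+19+24 = 52.
LPT (decreasing processing time): T1 T3 T2 T4.
T1: waits 0, runs 0→10
T3: waits 10, runs 10→19
T2: waits 19, runs 19→24
T4: waits 24, runs 24→28
Sum = 0+10+19+24 = 53.
SPT (increasing processing time): T4 T2 T3 T1.
T4: waits 0, runs 0→4
T2: waits 4, runs 4→9
T3: waits 9, runs 9→18
T1: waits 18, runs 18→28
Sum = 0+4+9+18 = 31.
FIFO (arrival order): T1 T2 T3 T4.
T1: waits 0, runs 0→10
T2: waits 10, runs 10→15
T3: waits 15, runs 15→24
T4: waits 24, runs 24→28
Sum = 0+10+15+24 = 49.
EDD 52, LPT 53, SPT 31, FIFO 49 → minimum 31.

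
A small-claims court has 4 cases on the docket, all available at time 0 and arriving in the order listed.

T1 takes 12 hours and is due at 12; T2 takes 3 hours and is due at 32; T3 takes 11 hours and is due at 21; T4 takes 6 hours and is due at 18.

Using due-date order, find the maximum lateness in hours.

8

EDD (increasing due date): T1 T4 T3 T2.
T1: 0→12, due 12, lateness 0
T4: 12→18, due 18, lateness 0
T3: 18→29, due 21, lateness 8
T2: 29→32, due 32, lateness 0
Maximum = 8.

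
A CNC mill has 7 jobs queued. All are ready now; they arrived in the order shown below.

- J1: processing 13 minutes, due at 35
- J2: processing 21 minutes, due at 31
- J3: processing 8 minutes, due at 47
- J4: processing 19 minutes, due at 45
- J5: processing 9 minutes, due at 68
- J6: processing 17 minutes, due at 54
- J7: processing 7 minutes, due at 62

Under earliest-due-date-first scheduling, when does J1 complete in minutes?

34

EDD (increasing due date): J2 J1 J4 J3 J6 J7 J5.
J2: 0→21
J1: 21→34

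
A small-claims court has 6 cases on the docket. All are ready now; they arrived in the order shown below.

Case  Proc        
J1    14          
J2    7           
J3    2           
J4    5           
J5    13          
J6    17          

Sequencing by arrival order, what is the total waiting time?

127

FIFO (arrival order): J1 J2 J3 J4 J5 J6.
J1: waits 0, runs 0→14
J2: waits 14, runs 14→21
J3: waits 21, runs 21→23
J4: waits 23, runs 23→28
J5: waits 28, runs 28→41
J6: waits 41, runs 41→58
Sum = 0+14+21+23+28+41 = 127.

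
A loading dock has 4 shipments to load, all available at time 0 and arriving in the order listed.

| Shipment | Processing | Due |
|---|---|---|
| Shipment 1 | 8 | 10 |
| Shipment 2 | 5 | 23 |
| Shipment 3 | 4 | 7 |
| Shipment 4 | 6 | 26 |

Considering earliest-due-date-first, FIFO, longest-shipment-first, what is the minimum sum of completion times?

56

EDD (increasing due date): Shipment 3 Shipment 1 Shipment 2 Shipment 4.
Shipment 3: 0→4
Shipment 1: 4→12
Shipment 2: 12→17
Shipment 4: 17→23
Sum = 4+12+17+23 = 56.
FIFO (arrival order): Shipment 1 Shipment 2 Shipment 3 Shipment 4.
Shipment 1: 0→8
Shipment 2: 8→13
Shipment 3: 13→17
Shipment 4: 17→23
Sum = 8+13+17+23 = 61.
LPT (decreasing processing time): Shipment 1 Shipment 4 Shipment 2 Shipment 3.
Shipment 1: 0→8
Shipment 4: 8→14
Shipment 2: 14→19
Shipment 3: 19→23
Sum = 8+14+19+23 = 64.
EDD 56, FIFO 61, LPT 64 → minimum 56.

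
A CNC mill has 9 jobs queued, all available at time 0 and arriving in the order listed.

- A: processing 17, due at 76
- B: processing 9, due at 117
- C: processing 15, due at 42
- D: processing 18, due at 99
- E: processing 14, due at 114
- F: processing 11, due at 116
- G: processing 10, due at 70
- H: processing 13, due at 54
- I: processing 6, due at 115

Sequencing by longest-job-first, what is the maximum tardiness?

28

LPT (decreasing processing time): D A C E H F G B I.
D: 0→18, due 99, tardiness 0
A: 18→35, due 76, tardiness 0
C: 35→50, due 42, tardiness 8
E: 50→64, due 114, tardiness 0
H: 64→77, due 54, tardiness 23
F: 77→88, due 116, tardiness 0
G: 88→98, due 70, tardiness 28
B: 98→107, due 117, tardiness 0
I: 107→113, due 115, tardiness 0
Maximum = 28.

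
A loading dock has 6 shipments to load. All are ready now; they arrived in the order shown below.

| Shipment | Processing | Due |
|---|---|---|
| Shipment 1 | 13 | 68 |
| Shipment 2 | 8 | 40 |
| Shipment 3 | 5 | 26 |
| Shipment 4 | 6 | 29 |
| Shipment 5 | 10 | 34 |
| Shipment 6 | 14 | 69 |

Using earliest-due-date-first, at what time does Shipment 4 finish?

11

EDD (increasing due date): Shipment 3 Shipment 4 Shipment 5 Shipment 2 Shipment 1 Shipment 6.
Shipment 3: 0→5
Shipment 4: 5→11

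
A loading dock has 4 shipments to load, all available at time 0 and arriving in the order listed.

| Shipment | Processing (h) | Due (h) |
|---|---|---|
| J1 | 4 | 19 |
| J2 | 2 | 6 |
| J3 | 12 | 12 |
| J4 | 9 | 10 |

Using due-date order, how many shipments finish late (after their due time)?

3

EDD (increasing due date): J2 J4 J3 J1.
J2: 0→2, due 6, tardiness 0
J4: 2→11, due 10, tardiness 1
J3: 11→23, due 12, tardiness 11
J1: 23→27, due 19, tardiness 8
Late shipments: 3.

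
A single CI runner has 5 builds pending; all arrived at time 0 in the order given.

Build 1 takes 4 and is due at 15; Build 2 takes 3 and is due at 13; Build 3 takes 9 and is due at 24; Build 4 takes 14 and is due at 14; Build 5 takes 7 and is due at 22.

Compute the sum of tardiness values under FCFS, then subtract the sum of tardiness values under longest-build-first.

-20

FIFO (arrival order): Build 1 Build 2 Build 3 Build 4 Build 5.
Build 1: 0→4, due 15, tardiness 0
Build 2: 4→7, due 13, tardiness 0
Build 3: 7→16, due 24, tardiness 0
Build 4: 16→30, due 14, tardiness 16
Build 5: 30→37, due 22, tardiness 15
Sum = 0+0+0+16+15 = 31.
LPT (decreasing processing time): Build 4 Build 3 Build 5 Build 1 Build 2.
Build 4: 0→14, due 14, tardiness 0
Build 3: 14→23, due 24, tardiness 0
Build 5: 23→30, due 22, tardiness 8
Build 1: 30→34, due 15, tardiness 19
Build 2: 34→37, due 13, tardiness 24
Sum = 0+0+8+19+24 = 51.
Difference = 31 − 51 = -20.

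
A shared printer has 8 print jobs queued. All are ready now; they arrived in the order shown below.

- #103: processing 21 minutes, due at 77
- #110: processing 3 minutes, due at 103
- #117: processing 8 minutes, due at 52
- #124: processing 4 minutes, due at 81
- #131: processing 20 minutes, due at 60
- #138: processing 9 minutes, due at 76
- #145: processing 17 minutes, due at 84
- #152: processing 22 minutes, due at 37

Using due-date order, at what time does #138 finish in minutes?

59

EDD (increasing due date): #152 #117 #131 #138 #103 #124 #145 #110.
#152: 0→22
#117: 22→30
#131: 30→50
#138: 50→59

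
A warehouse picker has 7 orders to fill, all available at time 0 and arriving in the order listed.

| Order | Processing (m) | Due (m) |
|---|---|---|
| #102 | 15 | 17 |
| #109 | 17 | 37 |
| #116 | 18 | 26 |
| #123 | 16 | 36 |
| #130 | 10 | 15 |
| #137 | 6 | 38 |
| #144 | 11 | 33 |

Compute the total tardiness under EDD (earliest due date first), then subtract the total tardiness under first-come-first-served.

-34

EDD (increasing due date): #130 #102 #116 #144 #123 #109 #137.
#130: 0→10, due 15, tardiness 0
#102: 10→25, due 17, tardiness 8
#116: 25→43, due 26, tardiness 17
#144: 43→54, due 33, tardiness 21
#123: 54→70, due 36, tardiness 34
#109: 70→87, due 37, tardiness 50
#137: 87→93, due 38, tardiness 55
Sum = 0+8+17+21+34+50+55 = 185.
FIFO (arrival order): #102 #109 #116 #123 #130 #137 #144.
#102: 0→15, due 17, tardiness 0
#109: 15→32, due 37, tardiness 0
#116: 32→50, due 26, tardiness 24
#123: 50→66, due 36, tardiness 30
#130: 66→76, due 15, tardiness 61
#137: 76→82, due 38, tardiness 44
#144: 82→93, due 33, tardiness 60
Sum = 0+0+24+30+61+44+60 = 219.
Difference = 185 − 219 = -34.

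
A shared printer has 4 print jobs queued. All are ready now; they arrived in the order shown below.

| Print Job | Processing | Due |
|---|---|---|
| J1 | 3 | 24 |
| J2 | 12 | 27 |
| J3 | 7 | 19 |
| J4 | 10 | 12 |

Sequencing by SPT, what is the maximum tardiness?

8

SPT (increasing processing time): J1 J3 J4 J2.
J1: 0→3, due 24, tardiness 0
J3: 3→10, due 19, tardiness 0
J4: 10→20, due 12, tardiness 8
J2: 20→32, due 27, tardiness 5
Maximum = 8.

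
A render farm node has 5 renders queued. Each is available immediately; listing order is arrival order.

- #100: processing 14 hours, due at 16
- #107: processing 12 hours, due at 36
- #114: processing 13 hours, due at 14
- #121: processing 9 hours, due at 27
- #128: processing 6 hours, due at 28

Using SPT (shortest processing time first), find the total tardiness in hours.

SPT (increasing processing time): #128 #121 #107 #114 #100.
#128: 0→6, due 28, tardiness 0
#121: 6→15, due 27, tardiness 0
#107: 15→27, due 36, tardiness 0
#114: 27→40, due 14, tardiness 26
#100: 40→54, due 16, tardiness 38
Sum = 0+0+0+26+38 = 64.

64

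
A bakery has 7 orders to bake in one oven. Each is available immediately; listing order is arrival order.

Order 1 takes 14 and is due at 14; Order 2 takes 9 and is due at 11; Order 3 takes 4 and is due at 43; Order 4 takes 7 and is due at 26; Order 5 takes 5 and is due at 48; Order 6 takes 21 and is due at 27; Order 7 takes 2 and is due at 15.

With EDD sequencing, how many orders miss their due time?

EDD (increasing due date): Order 2 Order 1 Order 7 Order 4 Order 6 Order 3 Order 5.
Order 2: 0→9, due 11, tardiness 0
Order 1: 9→23, due 14, tardiness 9
Order 7: 23→25, due 15, tardiness 10
Order 4: 25→32, due 26, tardiness 6
Order 6: 32→53, due 27, tardiness 26
Order 3: 53→57, due 43, tardiness 14
Order 5: 57→62, due 48, tardiness 14
Late orders: 6.

6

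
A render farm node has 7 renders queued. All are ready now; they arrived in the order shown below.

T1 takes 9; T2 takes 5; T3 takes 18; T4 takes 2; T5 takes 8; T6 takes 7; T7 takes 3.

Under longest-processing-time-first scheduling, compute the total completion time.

LPT (decreasing processing time): T3 T1 T5 T6 T2 T7 T4.
T3: 0→18
T1: 18→27
T5: 27→35
T6: 35→42
T2: 42→47
T7: 47→50
T4: 50→52
Sum = 18+27+35+42+47+50+52 = 271.

271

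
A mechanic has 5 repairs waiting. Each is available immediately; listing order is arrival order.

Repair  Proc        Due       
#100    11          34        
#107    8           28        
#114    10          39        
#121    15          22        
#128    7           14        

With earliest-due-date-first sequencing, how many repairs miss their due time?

EDD (increasing due date): #128 #121 #107 #100 #114.
#128: 0→7, due 14, tardiness 0
#121: 7→22, due 22, tardiness 0
#107: 22→30, due 28, tardiness 2
#100: 30→41, due 34, tardiness 7
#114: 41→51, due 39, tardiness 12
Late repairs: 3.

3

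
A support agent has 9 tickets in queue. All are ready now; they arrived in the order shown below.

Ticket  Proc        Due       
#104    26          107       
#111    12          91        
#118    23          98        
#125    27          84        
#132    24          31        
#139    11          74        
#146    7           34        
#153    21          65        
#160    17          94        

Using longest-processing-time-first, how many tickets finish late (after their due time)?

7

LPT (decreasing processing time): #125 #104 #132 #118 #153 #160 #111 #139 #146.
#125: 0→27, due 84, tardiness 0
#104: 27→53, due 107, tardiness 0
#132: 53→77, due 31, tardiness 46
#118: 77→100, due 98, tardiness 2
#153: 100→121, due 65, tardiness 56
#160: 121→138, due 94, tardiness 44
#111: 138→150, due 91, tardiness 59
#139: 150→161, due 74, tardiness 87
#146: 161→168, due 34, tardiness 134
Late tickets: 7.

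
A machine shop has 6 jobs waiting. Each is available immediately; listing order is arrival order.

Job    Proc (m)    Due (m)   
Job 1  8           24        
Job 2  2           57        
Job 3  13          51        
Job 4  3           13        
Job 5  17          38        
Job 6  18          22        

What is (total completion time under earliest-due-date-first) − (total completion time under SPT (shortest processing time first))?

69

EDD (increasing due date): Job 4 Job 6 Job 1 Job 5 Job 3 Job 2.
Job 4: 0→3
Job 6: 3→21
Job 1: 21→29
Job 5: 29→46
Job 3: 46→59
Job 2: 59→61
Sum = 3+21+29+46+59+61 = 219.
SPT (increasing processing time): Job 2 Job 4 Job 1 Job 3 Job 5 Job 6.
Job 2: 0→2
Job 4: 2→5
Job 1: 5→13
Job 3: 13→26
Job 5: 26→43
Job 6: 43→61
Sum = 2+5+13+26+43+61 = 150.
Difference = 219 − 150 = 69.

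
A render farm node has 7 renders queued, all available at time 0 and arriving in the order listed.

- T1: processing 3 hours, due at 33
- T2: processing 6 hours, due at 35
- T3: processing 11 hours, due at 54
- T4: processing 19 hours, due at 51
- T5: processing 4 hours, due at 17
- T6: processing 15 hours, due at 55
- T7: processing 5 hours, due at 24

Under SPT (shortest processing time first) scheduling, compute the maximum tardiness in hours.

12

SPT (increasing processing time): T1 T5 T7 T2 T3 T6 T4.
T1: 0→3, due 33, tardiness 0
T5: 3→7, due 17, tardiness 0
T7: 7→12, due 24, tardiness 0
T2: 12→18, due 35, tardiness 0
T3: 18→29, due 54, tardiness 0
T6: 29→44, due 55, tardiness 0
T4: 44→63, due 51, tardiness 12
Maximum = 12.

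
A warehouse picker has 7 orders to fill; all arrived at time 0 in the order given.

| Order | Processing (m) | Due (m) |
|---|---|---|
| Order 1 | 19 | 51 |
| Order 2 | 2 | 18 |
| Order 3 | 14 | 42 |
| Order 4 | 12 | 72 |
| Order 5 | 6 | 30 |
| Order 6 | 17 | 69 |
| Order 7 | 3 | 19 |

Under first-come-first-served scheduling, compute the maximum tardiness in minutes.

54

FIFO (arrival order): Order 1 Order 2 Order 3 Order 4 Order 5 Order 6 Order 7.
Order 1: 0→19, due 51, tardiness 0
Order 2: 19→21, due 18, tardiness 3
Order 3: 21→35, due 42, tardiness 0
Order 4: 35→47, due 72, tardiness 0
Order 5: 47→53, due 30, tardiness 23
Order 6: 53→70, due 69, tardiness 1
Order 7: 70→73, due 19, tardiness 54
Maximum = 54.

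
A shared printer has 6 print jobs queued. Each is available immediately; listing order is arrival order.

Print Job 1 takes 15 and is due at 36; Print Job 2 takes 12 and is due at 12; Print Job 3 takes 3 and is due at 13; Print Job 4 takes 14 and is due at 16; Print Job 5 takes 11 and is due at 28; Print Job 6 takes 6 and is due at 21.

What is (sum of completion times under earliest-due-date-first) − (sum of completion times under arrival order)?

-34

EDD (increasing due date): Print Job 2 Print Job 3 Print Job 4 Print Job 6 Print Job 5 Print Job 1.
Print Job 2: 0→12
Print Job 3: 12→15
Print Job 4: 15→29
Print Job 6: 29→35
Print Job 5: 35→46
Print Job 1: 46→61
Sum = 12+15+29+35+46+61 = 198.
FIFO (arrival order): Print Job 1 Print Job 2 Print Job 3 Print Job 4 Print Job 5 Print Job 6.
Print Job 1: 0→15
Print Job 2: 15→27
Print Job 3: 27→30
Print Job 4: 30→44
Print Job 5: 44→55
Print Job 6: 55→61
Sum = 15+27+30+44+55+61 = 232.
Difference = 198 − 232 = -34.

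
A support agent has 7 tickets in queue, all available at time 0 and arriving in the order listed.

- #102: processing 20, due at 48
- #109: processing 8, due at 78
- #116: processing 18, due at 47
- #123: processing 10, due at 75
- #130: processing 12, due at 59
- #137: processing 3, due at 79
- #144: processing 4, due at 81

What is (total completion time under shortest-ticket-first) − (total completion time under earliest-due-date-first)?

-163

SPT (increasing processing time): #137 #144 #109 #123 #130 #116 #102.
#137: 0→3
#144: 3→7
#109: 7→15
#123: 15→25
#130: 25→37
#116: 37→55
#102: 55→75
Sum = 3+7+15+25+37+55+75 = 217.
EDD (increasing due date): #116 #102 #130 #123 #109 #137 #144.
#116: 0→18
#102: 18→38
#130: 38→50
#123: 50→60
#109: 60→68
#137: 68→71
#144: 71→75
Sum = 18+38+50+60+68+71+75 = 380.
Difference = 217 − 380 = -163.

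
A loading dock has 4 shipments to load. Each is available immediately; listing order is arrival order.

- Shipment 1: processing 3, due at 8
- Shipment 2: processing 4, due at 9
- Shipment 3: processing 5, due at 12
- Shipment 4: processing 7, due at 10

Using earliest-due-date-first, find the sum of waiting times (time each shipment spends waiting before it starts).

24

EDD (increasing due date): Shipment 1 Shipment 2 Shipment 4 Shipment 3.
Shipment 1: waits 0, runs 0→3
Shipment 2: waits 3, runs 3→7
Shipment 4: waits 7, runs 7→14
Shipment 3: waits 14, runs 14→19
Sum = 0+3+7+14 = 24.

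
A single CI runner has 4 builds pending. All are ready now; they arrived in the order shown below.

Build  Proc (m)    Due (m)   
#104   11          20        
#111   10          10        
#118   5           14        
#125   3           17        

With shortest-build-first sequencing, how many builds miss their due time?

2

SPT (increasing processing time): #125 #118 #111 #104.
#125: 0→3, due 17, tardiness 0
#118: 3→8, due 14, tardiness 0
#111: 8→18, due 10, tardiness 8
#104: 18→29, due 20, tardiness 9
Late builds: 2.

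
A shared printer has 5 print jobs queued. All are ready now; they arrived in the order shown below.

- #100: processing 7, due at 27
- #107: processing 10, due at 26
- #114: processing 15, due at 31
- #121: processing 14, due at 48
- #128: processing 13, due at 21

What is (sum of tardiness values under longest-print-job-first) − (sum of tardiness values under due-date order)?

51

LPT (decreasing processing time): #114 #121 #128 #107 #100.
#114: 0→15, due 31, tardiness 0
#121: 15→29, due 48, tardiness 0
#128: 29→42, due 21, tardiness 21
#107: 42→52, due 26, tardiness 26
#100: 52→59, due 27, tardiness 32
Sum = 0+0+21+26+32 = 79.
EDD (increasing due date): #128 #107 #100 #114 #121.
#128: 0→13, due 21, tardiness 0
#107: 13→23, due 26, tardiness 0
#100: 23→30, due 27, tardiness 3
#114: 30→45, due 31, tardiness 14
#121: 45→59, due 48, tardiness 11
Sum = 0+0+3+14+11 = 28.
Difference = 79 − 28 = 51.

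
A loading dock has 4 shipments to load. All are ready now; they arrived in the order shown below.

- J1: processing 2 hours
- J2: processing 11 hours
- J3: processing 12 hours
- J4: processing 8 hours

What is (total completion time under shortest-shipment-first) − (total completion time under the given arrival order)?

-7

SPT (increasing processing time): J1 J4 J2 J3.
J1: 0→2
J4: 2→10
J2: 10→21
J3: 21→33
Sum = 2+10+21+33 = 66.
FIFO (arrival order): J1 J2 J3 J4.
J1: 0→2
J2: 2→13
J3: 13→25
J4: 25→33
Sum = 2+13+25+33 = 73.
Difference = 66 − 73 = -7.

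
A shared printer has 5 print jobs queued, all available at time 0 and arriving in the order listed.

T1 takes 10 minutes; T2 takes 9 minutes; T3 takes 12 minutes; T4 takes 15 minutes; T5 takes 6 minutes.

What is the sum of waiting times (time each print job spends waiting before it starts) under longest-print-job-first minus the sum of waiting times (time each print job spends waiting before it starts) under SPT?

42

LPT (decreasing processing time): T4 T3 T1 T2 T5.
T4: waits 0, runs 0→15
T3: waits 15, runs 15→27
T1: waits 27, runs 27→37
T2: waits 37, runs 37→46
T5: waits 46, runs 46→52
Sum = 0+15+27+37+46 = 125.
SPT (increasing processing time): T5 T2 T1 T3 T4.
T5: waits 0, runs 0→6
T2: waits 6, runs 6→15
T1: waits 15, runs 15→25
T3: waits 25, runs 25→37
T4: waits 37, runs 37→52
Sum = 0+6+15+25+37 = 83.
Difference = 125 − 83 = 42.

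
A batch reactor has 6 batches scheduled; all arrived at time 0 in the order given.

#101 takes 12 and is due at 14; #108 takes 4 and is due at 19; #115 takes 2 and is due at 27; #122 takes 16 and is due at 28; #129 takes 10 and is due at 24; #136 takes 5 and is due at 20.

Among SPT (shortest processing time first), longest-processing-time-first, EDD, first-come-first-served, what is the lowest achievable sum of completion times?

122

SPT (increasing processing time): #115 #108 #136 #129 #101 #122.
#115: 0→2
#108: 2→6
#136: 6→11
#129: 11→21
#101: 21→33
#122: 33→49
Sum = 2+6+11+21+33+49 = 122.
LPT (decreasing processing time): #122 #101 #129 #136 #108 #115.
#122: 0→16
#101: 16→28
#129: 28→38
#136: 38→43
#108: 43→47
#115: 47→49
Sum = 16+28+38+43+47+49 = 221.
EDD (increasing due date): #101 #108 #136 #129 #115 #122.
#101: 0→12
#108: 12→16
#136: 16→21
#129: 21→31
#115: 31→33
#122: 33→49
Sum = 12+16+21+31+33+49 = 162.
FIFO (arrival order): #101 #108 #115 #122 #129 #136.
#101: 0→12
#108: 12→16
#115: 16→18
#122: 18→34
#129: 34→44
#136: 44→49
Sum = 12+16+18+34+44+49 = 173.
SPT 122, LPT 221, EDD 162, FIFO 173 → minimum 122.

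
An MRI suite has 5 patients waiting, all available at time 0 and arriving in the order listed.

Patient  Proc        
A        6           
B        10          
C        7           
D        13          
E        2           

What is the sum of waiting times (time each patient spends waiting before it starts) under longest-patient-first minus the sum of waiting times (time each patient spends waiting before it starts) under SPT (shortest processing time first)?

LPT (decreasing processing time): D B C A E.
D: waits 0, runs 0→13
B: waits 13, runs 13→23
C: waits 23, runs 23→30
A: waits 30, runs 30→36
E: waits 36, runs 36→38
Sum = 0+13+23+30+36 = 102.
SPT (increasing processing time): E A C B D.
E: waits 0, runs 0→2
A: waits 2, runs 2→8
C: waits 8, runs 8→15
B: waits 15, runs 15→25
D: waits 25, runs 25→38
Sum = 0+2+8+15+25 = 50.
Difference = 102 − 50 = 52.

52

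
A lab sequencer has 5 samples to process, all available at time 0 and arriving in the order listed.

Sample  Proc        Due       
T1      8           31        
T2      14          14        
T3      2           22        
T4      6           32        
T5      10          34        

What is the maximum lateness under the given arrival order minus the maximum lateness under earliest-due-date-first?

2

FIFO (arrival order): T1 T2 T3 T4 T5.
T1: 0→8, due 31, lateness -23
T2: 8→22, due 14, lateness 8
T3: 22→24, due 22, lateness 2
T4: 24→30, due 32, lateness -2
T5: 30→40, due 34, lateness 6
Maximum = 8.
EDD (increasing due date): T2 T3 T1 T4 T5.
T2: 0→14, due 14, lateness 0
T3: 14→16, due 22, lateness -6
T1: 16→24, due 31, lateness -7
T4: 24→30, due 32, lateness -2
T5: 30→40, due 34, lateness 6
Maximum = 6.
Difference = 8 − 6 = 2.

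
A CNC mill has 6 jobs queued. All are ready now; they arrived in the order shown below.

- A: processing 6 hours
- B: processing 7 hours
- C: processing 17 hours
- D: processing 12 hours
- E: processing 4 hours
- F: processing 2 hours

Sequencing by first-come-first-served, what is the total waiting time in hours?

FIFO (arrival order): A B C D E F.
A: waits 0, runs 0→6
B: waits 6, runs 6→13
C: waits 13, runs 13→30
D: waits 30, runs 30→42
E: waits 42, runs 42→46
F: waits 46, runs 46→48
Sum = 0+6+13+30+42+46 = 137.

137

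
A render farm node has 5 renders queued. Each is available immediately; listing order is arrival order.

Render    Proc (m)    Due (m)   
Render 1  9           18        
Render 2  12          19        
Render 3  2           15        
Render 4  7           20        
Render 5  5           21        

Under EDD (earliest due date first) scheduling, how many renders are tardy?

3

EDD (increasing due date): Render 3 Render 1 Render 2 Render 4 Render 5.
Render 3: 0→2, due 15, tardiness 0
Render 1: 2→11, due 18, tardiness 0
Render 2: 11→23, due 19, tardiness 4
Render 4: 23→30, due 20, tardiness 10
Render 5: 30→35, due 21, tardiness 14
Late renders: 3.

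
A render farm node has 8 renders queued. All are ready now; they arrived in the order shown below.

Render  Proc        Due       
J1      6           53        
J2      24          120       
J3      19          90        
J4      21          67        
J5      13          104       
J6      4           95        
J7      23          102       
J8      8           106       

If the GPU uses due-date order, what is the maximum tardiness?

EDD (increasing due date): J1 J4 J3 J6 J7 J5 J8 J2.
J1: 0→6, due 53, tardiness 0
J4: 6→27, due 67, tardiness 0
J3: 27→46, due 90, tardiness 0
J6: 46→50, due 95, tardiness 0
J7: 50→73, due 102, tardiness 0
J5: 73→86, due 104, tardiness 0
J8: 86→94, due 106, tardiness 0
J2: 94→118, due 120, tardiness 0
Maximum = 0.

0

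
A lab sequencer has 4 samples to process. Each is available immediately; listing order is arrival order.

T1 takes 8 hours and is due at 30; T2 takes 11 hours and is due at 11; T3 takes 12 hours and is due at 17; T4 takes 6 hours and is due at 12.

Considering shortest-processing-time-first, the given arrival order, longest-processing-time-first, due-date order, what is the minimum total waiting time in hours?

45

SPT (increasing processing time): T4 T1 T2 T3.
T4: waits 0, runs 0→6
T1: waits 6, runs 6→14
T2: waits 14, runs 14→25
T3: waits 25, runs 25→37
Sum = 0+6+14+25 = 45.
FIFO (arrival order): T1 T2 T3 T4.
T1: waits 0, runs 0→8
T2: waits 8, runs 8→19
T3: waits 19, runs 19→31
T4: waits 31, runs 31→37
Sum = 0+8+19+31 = 58.
LPT (decreasing processing time): T3 T2 T1 T4.
T3: waits 0, runs 0→12
T2: waits 12, runs 12→23
T1: waits 23, runs 23→31
T4: waits 31, runs 31→37
Sum = 0+12+23+31 = 66.
EDD (increasing due date): T2 T4 T3 T1.
T2: waits 0, runs 0→11
T4: waits 11, runs 11→17
T3: waits 17, runs 17→29
T1: waits 29, runs 29→37
Sum = 0+11+17+29 = 57.
SPT 45, FIFO 58, LPT 66, EDD 57 → minimum 45.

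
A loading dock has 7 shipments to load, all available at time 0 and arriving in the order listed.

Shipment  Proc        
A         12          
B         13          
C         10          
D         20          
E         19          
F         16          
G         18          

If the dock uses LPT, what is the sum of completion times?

481

LPT (decreasing processing time): D E G F B A C.
D: 0→20
E: 20→39
G: 39→57
F: 57→73
B: 73→86
A: 86→98
C: 98→108
Sum = 20+39+57+73+86+98+108 = 481.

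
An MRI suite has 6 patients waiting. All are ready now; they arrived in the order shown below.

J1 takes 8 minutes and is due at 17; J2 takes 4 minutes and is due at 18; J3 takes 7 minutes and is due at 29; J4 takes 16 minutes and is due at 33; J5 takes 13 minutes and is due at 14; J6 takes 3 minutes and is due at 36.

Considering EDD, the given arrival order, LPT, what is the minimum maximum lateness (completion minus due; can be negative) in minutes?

15

EDD (increasing due date): J5 J1 J2 J3 J4 J6.
J5: 0→13, due 14, lateness -1
J1: 13→21, due 17, lateness 4
J2: 21→25, due 18, lateness 7
J3: 25→32, due 29, lateness 3
J4: 32→48, due 33, lateness 15
J6: 48→51, due 36, lateness 15
Maximum = 15.
FIFO (arrival order): J1 J2 J3 J4 J5 J6.
J1: 0→8, due 17, lateness -9
J2: 8→12, due 18, lateness -6
J3: 12→19, due 29, lateness -10
J4: 19→35, due 33, lateness 2
J5: 35→48, due 14, lateness 34
J6: 48→51, due 36, lateness 15
Maximum = 34.
LPT (decreasing processing time): J4 J5 J1 J3 J2 J6.
J4: 0→16, due 33, lateness -17
J5: 16→29, due 14, lateness 15
J1: 29→37, due 17, lateness 20
J3: 37→44, due 29, lateness 15
J2: 44→48, due 18, lateness 30
J6: 48→51, due 36, lateness 15
Maximum = 30.
EDD 15, FIFO 34, LPT 30 → minimum 15.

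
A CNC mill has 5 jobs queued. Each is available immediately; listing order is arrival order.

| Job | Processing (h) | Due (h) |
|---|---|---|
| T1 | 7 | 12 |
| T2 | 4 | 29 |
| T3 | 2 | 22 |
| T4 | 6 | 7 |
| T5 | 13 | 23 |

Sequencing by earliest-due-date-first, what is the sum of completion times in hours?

EDD (increasing due date): T4 T1 T3 T5 T2.
T4: 0→6
T1: 6→13
T3: 13→15
T5: 15→28
T2: 28→32
Sum = 6+13+15+28+32 = 94.

94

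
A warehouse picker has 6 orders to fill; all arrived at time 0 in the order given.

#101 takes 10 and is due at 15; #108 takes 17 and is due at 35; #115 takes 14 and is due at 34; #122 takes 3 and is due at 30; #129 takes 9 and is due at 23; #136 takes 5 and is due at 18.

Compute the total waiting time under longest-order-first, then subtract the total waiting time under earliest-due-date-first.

77

LPT (decreasing processing time): #108 #115 #101 #129 #136 #122.
#108: waits 0, runs 0→17
#115: waits 17, runs 17→31
#101: waits 31, runs 31→41
#129: waits 41, runs 41→50
#136: waits 50, runs 50→55
#122: waits 55, runs 55→58
Sum = 0+17+31+41+50+55 = 194.
EDD (increasing due date): #101 #136 #129 #122 #115 #108.
#101: waits 0, runs 0→10
#136: waits 10, runs 10→15
#129: waits 15, runs 15→24
#122: waits 24, runs 24→27
#115: waits 27, runs 27→41
#108: waits 41, runs 41→58
Sum = 0+10+15+24+27+41 = 117.
Difference = 194 − 117 = 77.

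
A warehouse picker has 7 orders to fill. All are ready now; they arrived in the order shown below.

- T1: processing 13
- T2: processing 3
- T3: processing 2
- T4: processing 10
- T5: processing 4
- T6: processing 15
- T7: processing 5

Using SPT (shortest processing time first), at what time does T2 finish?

5

SPT (increasing processing time): T3 T2 T5 T7 T4 T1 T6.
T3: 0→2
T2: 2→5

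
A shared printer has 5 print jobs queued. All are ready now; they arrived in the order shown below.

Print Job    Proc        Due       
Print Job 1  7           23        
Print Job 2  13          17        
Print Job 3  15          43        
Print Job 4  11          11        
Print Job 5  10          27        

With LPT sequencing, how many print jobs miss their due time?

LPT (decreasing processing time): Print Job 3 Print Job 2 Print Job 4 Print Job 5 Print Job 1.
Print Job 3: 0→15, due 43, tardiness 0
Print Job 2: 15→28, due 17, tardiness 11
Print Job 4: 28→39, due 11, tardiness 28
Print Job 5: 39→49, due 27, tardiness 22
Print Job 1: 49→56, due 23, tardiness 33
Late print jobs: 4.

4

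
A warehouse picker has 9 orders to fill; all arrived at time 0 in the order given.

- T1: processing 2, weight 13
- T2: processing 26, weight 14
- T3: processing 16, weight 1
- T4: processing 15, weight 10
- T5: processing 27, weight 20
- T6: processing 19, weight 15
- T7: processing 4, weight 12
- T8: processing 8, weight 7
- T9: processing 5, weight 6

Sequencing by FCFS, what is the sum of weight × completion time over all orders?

7206

FIFO (arrival order): T1 T2 T3 T4 T5 T6 T7 T8 T9.
T1: finishes 2, weight 13, w·C = 26
T2: finishes 28, weight 14, w·C = 392
T3: finishes 44, weight 1, w·C = 44
T4: finishes 59, weight 10, w·C = 590
T5: finishes 86, weight 20, w·C = 1720
T6: finishes 105, weight 15, w·C = 1575
T7: finishes 109, weight 12, w·C = 1308
T8: finishes 117, weight 7, w·C = 819
T9: finishes 122, weight 6, w·C = 732
Sum = 26+392+44+590+1720+1575+1308+819+732 = 7206.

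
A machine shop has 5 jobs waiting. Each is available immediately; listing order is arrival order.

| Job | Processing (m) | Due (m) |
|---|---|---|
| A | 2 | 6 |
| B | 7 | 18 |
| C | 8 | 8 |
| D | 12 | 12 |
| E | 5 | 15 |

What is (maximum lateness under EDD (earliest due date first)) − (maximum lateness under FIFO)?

-3

EDD (increasing due date): A C D E B.
A: 0→2, due 6, lateness -4
C: 2→10, due 8, lateness 2
D: 10→22, due 12, lateness 10
E: 22→27, due 15, lateness 12
B: 27→34, due 18, lateness 16
Maximum = 16.
FIFO (arrival order): A B C D E.
A: 0→2, due 6, lateness -4
B: 2→9, due 18, lateness -9
C: 9→17, due 8, lateness 9
D: 17→29, due 12, lateness 17
E: 29→34, due 15, lateness 19
Maximum = 19.
Difference = 16 − 19 = -3.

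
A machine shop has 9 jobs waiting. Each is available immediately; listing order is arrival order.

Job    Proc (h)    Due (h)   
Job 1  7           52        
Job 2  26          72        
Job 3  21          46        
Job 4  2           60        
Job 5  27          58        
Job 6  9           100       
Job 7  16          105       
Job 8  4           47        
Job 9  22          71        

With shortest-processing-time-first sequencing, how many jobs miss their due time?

4

SPT (increasing processing time): Job 4 Job 8 Job 1 Job 6 Job 7 Job 3 Job 9 Job 2 Job 5.
Job 4: 0→2, due 60, tardiness 0
Job 8: 2→6, due 47, tardiness 0
Job 1: 6→13, due 52, tardiness 0
Job 6: 13→22, due 100, tardiness 0
Job 7: 22→38, due 105, tardiness 0
Job 3: 38→59, due 46, tardiness 13
Job 9: 59→81, due 71, tardiness 10
Job 2: 81→107, due 72, tardiness 35
Job 5: 107→134, due 58, tardiness 76
Late jobs: 4.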